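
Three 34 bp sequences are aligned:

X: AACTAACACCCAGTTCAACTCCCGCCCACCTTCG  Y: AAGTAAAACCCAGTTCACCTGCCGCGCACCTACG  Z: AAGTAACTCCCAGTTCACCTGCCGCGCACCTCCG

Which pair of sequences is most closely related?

X–Y: 6/34 differ, p = 0.176, d = 0.201.
X–Z: 6/34 differ, p = 0.176, d = 0.201.
Y–Z: 3/34 differ, p = 0.088, d = 0.094.
The smallest distance is between Y and Z.

Y and Z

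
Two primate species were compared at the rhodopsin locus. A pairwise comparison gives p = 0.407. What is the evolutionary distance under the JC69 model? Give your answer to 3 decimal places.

d = −(3/4) ln(1 − 4p/3) = −0.75 ln(1 − 0.542667) = −0.75 ln(0.457333)
  = −0.75 × (-0.782343) = 0.586757 substitutions/site.

0.587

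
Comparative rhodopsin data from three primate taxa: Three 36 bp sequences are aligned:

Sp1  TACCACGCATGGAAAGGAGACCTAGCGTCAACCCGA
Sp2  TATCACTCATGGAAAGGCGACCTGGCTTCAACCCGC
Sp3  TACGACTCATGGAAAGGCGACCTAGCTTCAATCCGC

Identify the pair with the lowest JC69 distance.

Sp2 and Sp3

Sp1–Sp2: 6/36 differ, p = 0.167, d = 0.188.
Sp1–Sp3: 6/36 differ, p = 0.167, d = 0.188.
Sp2–Sp3: 4/36 differ, p = 0.111, d = 0.120.
The smallest distance is between Sp2 and Sp3.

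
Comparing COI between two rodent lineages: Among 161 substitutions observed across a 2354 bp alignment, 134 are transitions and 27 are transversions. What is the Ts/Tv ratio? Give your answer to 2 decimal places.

4.96

R = 134/27 = 4.962962… ≈ 4.96 (to 2 d.p.).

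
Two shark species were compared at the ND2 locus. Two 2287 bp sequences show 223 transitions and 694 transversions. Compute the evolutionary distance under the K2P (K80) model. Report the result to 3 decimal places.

P = 223/2287 ≈ 0.097508 and Q = 694/2287 ≈ 0.303454.
Under the Kimura two-parameter model, d = −½ ln(1 − 2P − Q) − ¼ ln(1 − 2Q).
1 − 2P − Q = 0.50153, giving −½ ln(0.50153) = 0.345046.
1 − 2Q = 0.393092, giving −¼ ln(0.393092) = 0.233428.
d = 0.345046 + 0.233428 = 0.578474.

0.578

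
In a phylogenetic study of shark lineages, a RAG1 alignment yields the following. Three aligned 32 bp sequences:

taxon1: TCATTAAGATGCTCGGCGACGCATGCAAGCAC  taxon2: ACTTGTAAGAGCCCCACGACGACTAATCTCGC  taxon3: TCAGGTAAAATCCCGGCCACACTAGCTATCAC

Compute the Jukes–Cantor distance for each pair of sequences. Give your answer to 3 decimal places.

taxon1–taxon2: 18/32 sites differ → p = 0.5625, d = −0.75 ln(1 − 0.75) = 1.039721 ≈ 1.040.
taxon1–taxon3: 13/32 sites differ → p = 0.40625, d = −0.75 ln(1 − 0.541667) = 0.585119 ≈ 0.585.
taxon2–taxon3: 16/32 sites differ → p = 0.5, d = −0.75 ln(1 − 0.666667) = 0.823960 ≈ 0.824.

d(taxon1,taxon2) = 1.040, d(taxon1,taxon3) = 0.585, d(taxon2,taxon3) = 0.824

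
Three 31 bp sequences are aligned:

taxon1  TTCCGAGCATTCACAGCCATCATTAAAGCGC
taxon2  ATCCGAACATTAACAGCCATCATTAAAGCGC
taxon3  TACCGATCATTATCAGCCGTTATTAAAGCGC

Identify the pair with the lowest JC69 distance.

taxon1 and taxon2

taxon1–taxon2: 3/31 differ, p = 0.097, d = 0.104.
taxon1–taxon3: 6/31 differ, p = 0.194, d = 0.224.
taxon2–taxon3: 6/31 differ, p = 0.194, d = 0.224.
The smallest distance is between taxon1 and taxon2.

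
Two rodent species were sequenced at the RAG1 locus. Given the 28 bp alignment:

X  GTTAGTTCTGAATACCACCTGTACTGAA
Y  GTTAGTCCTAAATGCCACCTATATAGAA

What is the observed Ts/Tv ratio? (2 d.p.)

5.00

Transitions are A↔G and C↔T; transversions are all other mismatches.
Transitions: 5. Transversions: 1.
R = 5/1 = 5.00.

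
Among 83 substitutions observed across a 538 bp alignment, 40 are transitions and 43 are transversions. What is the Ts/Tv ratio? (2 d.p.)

0.93

R = 40/43 = 0.930232… ≈ 0.93 (to 2 d.p.).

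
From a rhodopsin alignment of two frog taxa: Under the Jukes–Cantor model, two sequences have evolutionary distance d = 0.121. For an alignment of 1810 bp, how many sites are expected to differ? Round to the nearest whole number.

202

Invert JC69: p = (3/4)(1 − e^(−4d/3)) = 0.75 × (1 − e^(-0.161333)) = 0.75 × (1 − 0.851009) = 0.111743.
Expected differing sites = pL ≈ 0.111743 × 1810 = 202.25483 ≈ 202.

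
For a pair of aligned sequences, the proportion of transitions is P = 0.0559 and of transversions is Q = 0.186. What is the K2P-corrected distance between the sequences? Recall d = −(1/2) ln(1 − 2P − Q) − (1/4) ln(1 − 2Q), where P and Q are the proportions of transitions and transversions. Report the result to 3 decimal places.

0.293

Under the Kimura two-parameter model, d = −½ ln(1 − 2P − Q) − ¼ ln(1 − 2Q).
1 − 2P − Q = 0.7022, giving −½ ln(0.7022) = 0.176769.
1 − 2Q = 0.628, giving −¼ ln(0.628) = 0.116304.
d = 0.176769 + 0.116304 = 0.293073.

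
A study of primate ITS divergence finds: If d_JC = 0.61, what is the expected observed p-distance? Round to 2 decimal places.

p = (3/4)(1 − e^(−4d/3)) = 0.75 × (1 − e^(-0.813333)) = 0.75 × (1 − 0.443378) = 0.417467.

0.42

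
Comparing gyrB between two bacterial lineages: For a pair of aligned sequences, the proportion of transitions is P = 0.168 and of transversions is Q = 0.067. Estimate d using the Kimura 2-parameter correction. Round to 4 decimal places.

0.2939

Under the Kimura two-parameter model, d = −½ ln(1 − 2P − Q) − ¼ ln(1 − 2Q).
1 − 2P − Q = 0.597, giving −½ ln(0.597) = 0.257919.
1 − 2Q = 0.866, giving −¼ ln(0.866) = 0.035968.
d = 0.257919 + 0.035968 = 0.293887.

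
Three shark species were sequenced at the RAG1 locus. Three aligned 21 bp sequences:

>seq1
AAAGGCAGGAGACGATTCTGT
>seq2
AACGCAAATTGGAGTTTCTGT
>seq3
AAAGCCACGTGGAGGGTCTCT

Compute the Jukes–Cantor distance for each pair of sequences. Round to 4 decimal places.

d(seq1,seq2) = 0.6355, d(seq1,seq3) = 0.5319, d(seq2,seq3) = 0.4408

seq1–seq2: 9/21 sites differ → p ≈ 0.428571, d = −0.75 ln(1 − 0.571428) = 0.635472 ≈ 0.6355.
seq1–seq3: 8/21 sites differ → p ≈ 0.380952, d = −0.75 ln(1 − 0.507936) = 0.531860 ≈ 0.5319.
seq2–seq3: 7/21 sites differ → p ≈ 0.333333, d = −0.75 ln(1 − 0.444444) = 0.440839 ≈ 0.4408.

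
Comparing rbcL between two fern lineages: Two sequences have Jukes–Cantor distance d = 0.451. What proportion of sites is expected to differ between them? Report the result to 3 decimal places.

p = (3/4)(1 − e^(−4d/3)) = 0.75 × (1 − e^(-0.601333)) = 0.75 × (1 − 0.548081) = 0.338939.

0.339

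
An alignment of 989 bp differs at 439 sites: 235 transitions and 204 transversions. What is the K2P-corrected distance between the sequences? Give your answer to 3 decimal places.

0.705

P = 235/989 ≈ 0.237614 and Q = 204/989 ≈ 0.206269.
Under the Kimura two-parameter model, d = −½ ln(1 − 2P − Q) − ¼ ln(1 − 2Q).
1 − 2P − Q = 0.318503, giving −½ ln(0.318503) = 0.572062.
1 − 2Q = 0.587462, giving −¼ ln(0.587462) = 0.132986.
d = 0.572062 + 0.132986 = 0.705048.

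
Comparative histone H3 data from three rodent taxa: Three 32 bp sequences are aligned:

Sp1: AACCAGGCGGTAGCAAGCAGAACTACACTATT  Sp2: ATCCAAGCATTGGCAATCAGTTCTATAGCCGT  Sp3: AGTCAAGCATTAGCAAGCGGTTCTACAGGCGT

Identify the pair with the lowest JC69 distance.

Sp1–Sp2: 13/32 differ, p = 0.406, d = 0.585.
Sp1–Sp3: 12/32 differ, p = 0.375, d = 0.520.
Sp2–Sp3: 7/32 differ, p = 0.219, d = 0.259.
The smallest distance is between Sp2 and Sp3.

Sp2 and Sp3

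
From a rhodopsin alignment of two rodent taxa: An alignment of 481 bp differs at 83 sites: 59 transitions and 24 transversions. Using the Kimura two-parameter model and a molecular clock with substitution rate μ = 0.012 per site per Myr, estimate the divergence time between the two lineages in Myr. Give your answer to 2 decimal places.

P = 59/481 ≈ 0.122661 and Q = 24/481 ≈ 0.049896.
Under the Kimura two-parameter model, d = −½ ln(1 − 2P − Q) − ¼ ln(1 − 2Q).
1 − 2P − Q = 0.704782, giving −½ ln(0.704782) = 0.174933.
1 − 2Q = 0.900208, giving −¼ ln(0.900208) = 0.026282.
d = 0.174933 + 0.026282 = 0.201215.
Under a molecular clock d = 2μt, so t = d/(2μ) = 0.201215 / (2 × 0.012) = 8.38 Myr.

8.38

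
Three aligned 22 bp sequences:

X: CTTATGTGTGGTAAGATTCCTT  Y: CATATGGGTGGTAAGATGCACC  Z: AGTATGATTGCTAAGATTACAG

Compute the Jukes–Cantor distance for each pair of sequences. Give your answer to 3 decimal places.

X–Y: 6/22 sites differ → p ≈ 0.272727, d = −0.75 ln(1 − 0.363636) = 0.338988 ≈ 0.339.
X–Z: 8/22 sites differ → p ≈ 0.363636, d = −0.75 ln(1 − 0.484848) = 0.497470 ≈ 0.497.
Y–Z: 10/22 sites differ → p ≈ 0.454545, d = −0.75 ln(1 − 0.60606) = 0.698667 ≈ 0.699.

d(X,Y) = 0.339, d(X,Z) = 0.497, d(Y,Z) = 0.699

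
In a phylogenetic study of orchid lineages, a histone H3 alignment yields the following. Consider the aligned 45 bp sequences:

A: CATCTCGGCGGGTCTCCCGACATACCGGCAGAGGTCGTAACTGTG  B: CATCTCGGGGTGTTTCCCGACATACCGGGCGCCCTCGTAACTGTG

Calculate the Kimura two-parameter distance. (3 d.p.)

0.205

Of 45 sites, 1 differences are transitions and 7 are transversions, so P = 1/45 ≈ 0.022222 and Q = 7/45 ≈ 0.155556.
Under the Kimura two-parameter model, d = −½ ln(1 − 2P − Q) − ¼ ln(1 − 2Q).
1 − 2P − Q = 0.8, giving −½ ln(0.8) = 0.111572.
1 − 2Q = 0.688888, giving −¼ ln(0.688888) = 0.093169.
d = 0.111572 + 0.093169 = 0.204741.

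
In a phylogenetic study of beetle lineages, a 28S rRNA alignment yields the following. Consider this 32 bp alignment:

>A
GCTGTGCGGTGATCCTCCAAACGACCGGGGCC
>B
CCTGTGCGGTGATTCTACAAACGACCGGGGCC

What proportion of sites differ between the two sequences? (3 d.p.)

0.094

The sequences differ at 3 of 32 positions (sites 1, 14, 17).
p = 3/32 = 0.09375 ≈ 0.094 (to 3 d.p.).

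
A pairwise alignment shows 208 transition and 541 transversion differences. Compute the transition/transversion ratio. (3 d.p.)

0.384

R = 208/541 = 0.384473… ≈ 0.384 (to 3 d.p.).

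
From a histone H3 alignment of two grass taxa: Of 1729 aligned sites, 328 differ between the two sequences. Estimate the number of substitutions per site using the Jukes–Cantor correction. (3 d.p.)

0.219

p = 328/1729 ≈ 0.189705.
d = −(3/4) ln(1 − 4p/3) = −0.75 ln(1 − 0.25294) = −0.75 ln(0.74706)
  = −0.75 × (-0.291610) = 0.218708 substitutions/site.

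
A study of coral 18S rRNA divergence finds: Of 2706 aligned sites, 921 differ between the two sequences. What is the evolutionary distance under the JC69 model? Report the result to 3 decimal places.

0.454

p = 921/2706 ≈ 0.340355.
d = −(3/4) ln(1 − 4p/3) = −0.75 ln(1 − 0.453807) = −0.75 ln(0.546193)
  = −0.75 × (-0.604783) = 0.453587 substitutions/site.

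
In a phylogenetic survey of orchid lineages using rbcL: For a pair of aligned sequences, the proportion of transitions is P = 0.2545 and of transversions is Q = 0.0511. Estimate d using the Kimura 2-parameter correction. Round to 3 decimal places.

0.438

Under the Kimura two-parameter model, d = −½ ln(1 − 2P − Q) − ¼ ln(1 − 2Q).
1 − 2P − Q = 0.4399, giving −½ ln(0.4399) = 0.410604.
1 − 2Q = 0.8978, giving −¼ ln(0.8978) = 0.026952.
d = 0.410604 + 0.026952 = 0.437556.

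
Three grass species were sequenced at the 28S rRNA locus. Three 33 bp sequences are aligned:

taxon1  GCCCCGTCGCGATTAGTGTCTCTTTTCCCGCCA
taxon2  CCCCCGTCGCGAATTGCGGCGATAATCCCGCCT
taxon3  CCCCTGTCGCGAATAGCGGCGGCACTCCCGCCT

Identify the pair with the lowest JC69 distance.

taxon1–taxon2: 10/33 differ, p = 0.303, d = 0.388.
taxon1–taxon3: 11/33 differ, p = 0.333, d = 0.441.
taxon2–taxon3: 5/33 differ, p = 0.152, d = 0.169.
The smallest distance is between taxon2 and taxon3.

taxon2 and taxon3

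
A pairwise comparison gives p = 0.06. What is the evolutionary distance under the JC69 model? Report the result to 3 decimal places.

0.063

d = −(3/4) ln(1 − 4p/3) = −0.75 ln(1 − 0.08) = −0.75 ln(0.92)
  = −0.75 × (-0.083382) = 0.062537 substitutions/site.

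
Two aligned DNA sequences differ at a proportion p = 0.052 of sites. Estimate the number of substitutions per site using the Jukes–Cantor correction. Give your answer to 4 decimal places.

d = −(3/4) ln(1 − 4p/3) = −0.75 ln(1 − 0.069333) = −0.75 ln(0.930667)
  = −0.75 × (-0.071854) = 0.053891 substitutions/site.

0.0539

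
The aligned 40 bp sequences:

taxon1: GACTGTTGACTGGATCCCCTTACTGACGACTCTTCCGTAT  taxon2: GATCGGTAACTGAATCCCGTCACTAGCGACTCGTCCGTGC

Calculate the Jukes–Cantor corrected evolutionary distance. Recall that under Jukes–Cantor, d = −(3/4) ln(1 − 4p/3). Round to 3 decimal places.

0.383

The sequences differ at 12 of 40 sites, so p = 12/40 = 0.3.
d = −(3/4) ln(1 − 4p/3) = −0.75 ln(1 − 0.4) = −0.75 ln(0.6)
  = −0.75 × (-0.510826) = 0.383120 substitutions/site.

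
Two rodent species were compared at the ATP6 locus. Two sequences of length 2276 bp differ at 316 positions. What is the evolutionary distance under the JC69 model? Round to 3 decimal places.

p = 316/2276 ≈ 0.13884.
d = −(3/4) ln(1 − 4p/3) = −0.75 ln(1 − 0.18512) = −0.75 ln(0.81488)
  = −0.75 × (-0.204714) = 0.153536 substitutions/site.

0.154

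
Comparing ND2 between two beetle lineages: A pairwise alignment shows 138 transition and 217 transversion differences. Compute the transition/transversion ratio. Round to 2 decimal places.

0.64

R = 138/217 = 0.635944… ≈ 0.64 (to 2 d.p.).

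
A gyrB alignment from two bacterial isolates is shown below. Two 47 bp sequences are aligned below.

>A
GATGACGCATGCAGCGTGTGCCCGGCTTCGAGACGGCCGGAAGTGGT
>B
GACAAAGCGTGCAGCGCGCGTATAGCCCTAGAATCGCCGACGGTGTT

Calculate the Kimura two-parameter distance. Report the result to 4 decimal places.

Of 47 sites, 17 differences are transitions and 5 are transversions, so P = 17/47 ≈ 0.361702 and Q = 5/47 ≈ 0.106383.
Under the Kimura two-parameter model, d = −½ ln(1 − 2P − Q) − ¼ ln(1 − 2Q).
1 − 2P − Q = 0.170213, giving −½ ln(0.170213) = 0.885352.
1 − 2Q = 0.787234, giving −¼ ln(0.787234) = 0.059807.
d = 0.885352 + 0.059807 = 0.945159.

0.9452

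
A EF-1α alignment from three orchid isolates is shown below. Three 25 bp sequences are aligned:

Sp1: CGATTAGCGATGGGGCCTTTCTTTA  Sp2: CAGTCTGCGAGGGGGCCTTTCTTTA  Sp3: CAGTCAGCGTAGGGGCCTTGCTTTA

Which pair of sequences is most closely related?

Sp2 and Sp3

Sp1–Sp2: 5/25 differ, p = 0.200, d = 0.233.
Sp1–Sp3: 6/25 differ, p = 0.240, d = 0.289.
Sp2–Sp3: 4/25 differ, p = 0.160, d = 0.180.
The smallest distance is between Sp2 and Sp3.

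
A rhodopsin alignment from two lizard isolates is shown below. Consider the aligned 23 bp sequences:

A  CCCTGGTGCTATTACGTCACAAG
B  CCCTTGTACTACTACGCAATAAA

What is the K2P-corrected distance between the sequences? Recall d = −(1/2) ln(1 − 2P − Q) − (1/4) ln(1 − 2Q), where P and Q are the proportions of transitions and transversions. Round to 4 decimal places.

Of 23 sites, 5 differences are transitions and 2 are transversions, so P = 5/23 ≈ 0.217391 and Q = 2/23 ≈ 0.086957.
Under the Kimura two-parameter model, d = −½ ln(1 − 2P − Q) − ¼ ln(1 − 2Q).
1 − 2P − Q = 0.478261, giving −½ ln(0.478261) = 0.368799.
1 − 2Q = 0.826086, giving −¼ ln(0.826086) = 0.047764.
d = 0.368799 + 0.047764 = 0.416563.

0.4166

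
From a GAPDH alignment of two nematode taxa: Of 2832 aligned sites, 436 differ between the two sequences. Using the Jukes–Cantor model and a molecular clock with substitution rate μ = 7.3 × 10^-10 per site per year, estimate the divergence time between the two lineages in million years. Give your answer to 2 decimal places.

p = 436/2832 ≈ 0.153955.
d = −(3/4) ln(1 − 4p/3) = −0.75 ln(1 − 0.205273) = −0.75 ln(0.794727)
  = −0.75 × (-0.229757) = 0.172318 substitutions/site.
Under a molecular clock d = 2μt, so t = d/(2μ) = 0.172318 / (2 × 7.3 × 10^-10) = 118.03 million years.

118.03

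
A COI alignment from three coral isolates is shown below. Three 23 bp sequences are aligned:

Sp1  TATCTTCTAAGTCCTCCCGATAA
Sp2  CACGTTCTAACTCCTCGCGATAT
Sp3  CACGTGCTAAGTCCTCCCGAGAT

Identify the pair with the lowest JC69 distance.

Sp2 and Sp3

Sp1–Sp2: 6/23 differ, p = 0.261, d = 0.321.
Sp1–Sp3: 6/23 differ, p = 0.261, d = 0.321.
Sp2–Sp3: 4/23 differ, p = 0.174, d = 0.198.
The smallest distance is between Sp2 and Sp3.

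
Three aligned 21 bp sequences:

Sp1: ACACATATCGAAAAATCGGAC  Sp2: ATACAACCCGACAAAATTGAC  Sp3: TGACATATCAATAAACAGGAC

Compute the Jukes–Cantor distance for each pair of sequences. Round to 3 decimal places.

Sp1–Sp2: 8/21 sites differ → p ≈ 0.380952, d = −0.75 ln(1 − 0.507936) = 0.531860 ≈ 0.532.
Sp1–Sp3: 6/21 sites differ → p ≈ 0.285714, d = −0.75 ln(1 − 0.380952) = 0.359679 ≈ 0.360.
Sp2–Sp3: 10/21 sites differ → p ≈ 0.47619, d = −0.75 ln(1 − 0.63492) = 0.755729 ≈ 0.756.

d(Sp1,Sp2) = 0.532, d(Sp1,Sp3) = 0.360, d(Sp2,Sp3) = 0.756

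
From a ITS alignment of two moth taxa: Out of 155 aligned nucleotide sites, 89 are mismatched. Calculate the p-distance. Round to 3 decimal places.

0.574

p = 89/155 = 0.574193… ≈ 0.574 (to 3 d.p.).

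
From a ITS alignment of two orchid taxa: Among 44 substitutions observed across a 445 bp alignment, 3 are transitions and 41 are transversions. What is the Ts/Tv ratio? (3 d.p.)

R = 3/41 = 0.073170… ≈ 0.073 (to 3 d.p.).

0.073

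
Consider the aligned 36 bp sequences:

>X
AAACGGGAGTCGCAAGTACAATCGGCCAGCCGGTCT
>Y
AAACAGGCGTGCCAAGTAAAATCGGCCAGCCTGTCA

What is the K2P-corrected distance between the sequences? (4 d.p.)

Of 36 sites, 1 differences are transitions and 6 are transversions, so P = 1/36 ≈ 0.027778 and Q = 6/36 ≈ 0.166667.
Under the Kimura two-parameter model, d = −½ ln(1 − 2P − Q) − ¼ ln(1 − 2Q).
1 − 2P − Q = 0.777777, giving −½ ln(0.777777) = 0.125658.
1 − 2Q = 0.666666, giving −¼ ln(0.666666) = 0.101367.
d = 0.125658 + 0.101367 = 0.227025.

0.2270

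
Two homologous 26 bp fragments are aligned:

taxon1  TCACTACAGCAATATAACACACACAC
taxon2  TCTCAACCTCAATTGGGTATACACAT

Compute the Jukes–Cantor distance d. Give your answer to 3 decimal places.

The sequences differ at 11 of 26 sites, so p = 11/26 ≈ 0.423077.
d = −(3/4) ln(1 − 4p/3) = −0.75 ln(1 − 0.564103) = −0.75 ln(0.435897)
  = −0.75 × (-0.830349) = 0.622762 substitutions/site.

0.623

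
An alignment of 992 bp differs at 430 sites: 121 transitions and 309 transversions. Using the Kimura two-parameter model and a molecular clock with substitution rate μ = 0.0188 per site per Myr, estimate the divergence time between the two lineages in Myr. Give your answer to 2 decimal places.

P = 121/992 ≈ 0.121976 and Q = 309/992 ≈ 0.311492.
Under the Kimura two-parameter model, d = −½ ln(1 − 2P − Q) − ¼ ln(1 − 2Q).
1 − 2P − Q = 0.444556, giving −½ ln(0.444556) = 0.405340.
1 − 2Q = 0.377016, giving −¼ ln(0.377016) = 0.243867.
d = 0.405340 + 0.243867 = 0.649207.
Under a molecular clock d = 2μt, so t = d/(2μ) = 0.649207 / (2 × 0.0188) = 17.27 Myr.

17.27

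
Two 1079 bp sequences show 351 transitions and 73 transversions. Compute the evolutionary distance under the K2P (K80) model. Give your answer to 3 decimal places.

P = 351/1079 ≈ 0.325301 and Q = 73/1079 ≈ 0.067655.
Under the Kimura two-parameter model, d = −½ ln(1 − 2P − Q) − ¼ ln(1 − 2Q).
1 − 2P − Q = 0.281743, giving −½ ln(0.281743) = 0.633380.
1 − 2Q = 0.86469, giving −¼ ln(0.86469) = 0.036346.
d = 0.633380 + 0.036346 = 0.669726.

0.670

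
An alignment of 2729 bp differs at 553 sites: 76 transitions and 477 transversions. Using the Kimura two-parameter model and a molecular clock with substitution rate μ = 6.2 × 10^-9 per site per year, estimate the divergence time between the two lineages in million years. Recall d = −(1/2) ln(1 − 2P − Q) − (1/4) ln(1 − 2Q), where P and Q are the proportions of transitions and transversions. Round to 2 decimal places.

P = 76/2729 ≈ 0.027849 and Q = 477/2729 ≈ 0.174789.
Under the Kimura two-parameter model, d = −½ ln(1 − 2P − Q) − ¼ ln(1 − 2Q).
1 − 2P − Q = 0.769513, giving −½ ln(0.769513) = 0.130999.
1 − 2Q = 0.650422, giving −¼ ln(0.650422) = 0.107533.
d = 0.130999 + 0.107533 = 0.238532.
Under a molecular clock d = 2μt, so t = d/(2μ) = 0.238532 / (2 × 6.2 × 10^-9) = 19.24 million years.

19.24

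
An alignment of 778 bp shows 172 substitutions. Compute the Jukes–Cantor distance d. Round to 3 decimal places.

p = 172/778 ≈ 0.22108.
d = −(3/4) ln(1 − 4p/3) = −0.75 ln(1 − 0.294773) = −0.75 ln(0.705227)
  = −0.75 × (-0.349236) = 0.261927 substitutions/site.

0.262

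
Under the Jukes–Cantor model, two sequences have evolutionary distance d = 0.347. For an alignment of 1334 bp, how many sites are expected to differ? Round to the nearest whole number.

371

Invert JC69: p = (3/4)(1 − e^(−4d/3)) = 0.75 × (1 − e^(-0.462667)) = 0.75 × (1 − 0.629602) = 0.277799.
Expected differing sites = pL ≈ 0.277799 × 1334 = 370.583866 ≈ 371.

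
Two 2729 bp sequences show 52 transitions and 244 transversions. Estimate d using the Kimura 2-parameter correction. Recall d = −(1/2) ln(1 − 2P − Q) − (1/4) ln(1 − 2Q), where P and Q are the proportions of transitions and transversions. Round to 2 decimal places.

P = 52/2729 ≈ 0.019055 and Q = 244/2729 ≈ 0.08941.
Under the Kimura two-parameter model, d = −½ ln(1 − 2P − Q) − ¼ ln(1 − 2Q).
1 − 2P − Q = 0.87248, giving −½ ln(0.87248) = 0.068208.
1 − 2Q = 0.82118, giving −¼ ln(0.82118) = 0.049253.
d = 0.068208 + 0.049253 = 0.117461.

0.12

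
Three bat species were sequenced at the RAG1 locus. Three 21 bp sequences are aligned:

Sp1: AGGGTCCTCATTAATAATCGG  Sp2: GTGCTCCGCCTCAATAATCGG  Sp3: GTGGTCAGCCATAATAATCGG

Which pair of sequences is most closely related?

Sp2 and Sp3

Sp1–Sp2: 6/21 differ, p = 0.286, d = 0.360.
Sp1–Sp3: 6/21 differ, p = 0.286, d = 0.360.
Sp2–Sp3: 4/21 differ, p = 0.190, d = 0.220.
The smallest distance is between Sp2 and Sp3.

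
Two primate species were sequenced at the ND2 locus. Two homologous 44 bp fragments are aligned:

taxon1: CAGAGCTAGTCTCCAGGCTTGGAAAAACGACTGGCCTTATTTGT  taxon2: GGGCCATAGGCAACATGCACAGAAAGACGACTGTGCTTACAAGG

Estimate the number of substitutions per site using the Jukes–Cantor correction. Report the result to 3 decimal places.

The sequences differ at 19 of 44 sites, so p = 19/44 ≈ 0.431818.
d = −(3/4) ln(1 − 4p/3) = −0.75 ln(1 − 0.575757) = −0.75 ln(0.424243)
  = −0.75 × (-0.857449) = 0.643087 substitutions/site.

0.643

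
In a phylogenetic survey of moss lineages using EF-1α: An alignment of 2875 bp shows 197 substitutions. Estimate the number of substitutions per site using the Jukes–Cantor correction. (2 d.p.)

0.07

p = 197/2875 ≈ 0.068522.
d = −(3/4) ln(1 − 4p/3) = −0.75 ln(1 − 0.091363) = −0.75 ln(0.908637)
  = −0.75 × (-0.095810) = 0.071858 substitutions/site.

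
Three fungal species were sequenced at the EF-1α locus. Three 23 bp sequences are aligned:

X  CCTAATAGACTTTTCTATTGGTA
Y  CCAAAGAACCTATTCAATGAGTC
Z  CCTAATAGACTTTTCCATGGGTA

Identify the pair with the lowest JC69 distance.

X–Y: 9/23 differ, p = 0.391, d = 0.553.
X–Z: 2/23 differ, p = 0.087, d = 0.092.
Y–Z: 8/23 differ, p = 0.348, d = 0.467.
The smallest distance is between X and Z.

X and Z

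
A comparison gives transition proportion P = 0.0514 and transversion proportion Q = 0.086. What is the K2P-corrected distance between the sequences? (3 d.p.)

Under the Kimura two-parameter model, d = −½ ln(1 − 2P − Q) − ¼ ln(1 − 2Q).
1 − 2P − Q = 0.8112, giving −½ ln(0.8112) = 0.104620.
1 − 2Q = 0.828, giving −¼ ln(0.828) = 0.047186.
d = 0.104620 + 0.047186 = 0.151806.

0.152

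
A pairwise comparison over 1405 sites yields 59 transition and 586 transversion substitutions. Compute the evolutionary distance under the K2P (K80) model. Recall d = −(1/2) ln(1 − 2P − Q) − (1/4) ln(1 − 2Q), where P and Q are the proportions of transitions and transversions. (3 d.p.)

P = 59/1405 ≈ 0.041993 and Q = 586/1405 ≈ 0.417082.
Under the Kimura two-parameter model, d = −½ ln(1 − 2P − Q) − ¼ ln(1 − 2Q).
1 − 2P − Q = 0.498932, giving −½ ln(0.498932) = 0.347643.
1 − 2Q = 0.165836, giving −¼ ln(0.165836) = 0.449189.
d = 0.347643 + 0.449189 = 0.796832.

0.797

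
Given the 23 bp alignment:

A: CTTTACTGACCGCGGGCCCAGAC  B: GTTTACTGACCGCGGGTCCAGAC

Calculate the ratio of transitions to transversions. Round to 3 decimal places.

1.000

Transitions are A↔G and C↔T; transversions are all other mismatches.
Transitions: 1. Transversions: 1.
R = 1/1 = 1.000.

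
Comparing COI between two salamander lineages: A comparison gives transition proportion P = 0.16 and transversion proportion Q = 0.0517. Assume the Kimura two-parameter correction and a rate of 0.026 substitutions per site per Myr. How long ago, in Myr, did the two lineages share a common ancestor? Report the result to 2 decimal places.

4.99

Under the Kimura two-parameter model, d = −½ ln(1 − 2P − Q) − ¼ ln(1 − 2Q).
1 − 2P − Q = 0.6283, giving −½ ln(0.6283) = 0.232369.
1 − 2Q = 0.8966, giving −¼ ln(0.8966) = 0.027286.
d = 0.232369 + 0.027286 = 0.259655.
Under a molecular clock d = 2μt, so t = d/(2μ) = 0.259655 / (2 × 0.026) = 4.99 Myr.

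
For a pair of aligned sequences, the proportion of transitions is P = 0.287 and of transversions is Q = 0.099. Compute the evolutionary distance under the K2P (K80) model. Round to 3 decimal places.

0.614

Under the Kimura two-parameter model, d = −½ ln(1 − 2P − Q) − ¼ ln(1 − 2Q).
1 − 2P − Q = 0.327, giving −½ ln(0.327) = 0.558898.
1 − 2Q = 0.802, giving −¼ ln(0.802) = 0.055162.
d = 0.558898 + 0.055162 = 0.614060.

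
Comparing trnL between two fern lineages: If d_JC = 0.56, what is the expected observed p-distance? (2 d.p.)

p = (3/4)(1 − e^(−4d/3)) = 0.75 × (1 − e^(-0.746667)) = 0.75 × (1 − 0.473944) = 0.394542.

0.39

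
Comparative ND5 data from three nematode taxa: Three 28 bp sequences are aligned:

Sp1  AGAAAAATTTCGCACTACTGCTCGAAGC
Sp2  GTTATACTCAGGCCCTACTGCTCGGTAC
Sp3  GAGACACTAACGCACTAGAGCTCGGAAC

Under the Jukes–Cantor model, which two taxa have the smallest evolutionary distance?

Sp1–Sp2: 12/28 differ, p = 0.429, d = 0.635.
Sp1–Sp3: 11/28 differ, p = 0.393, d = 0.556.
Sp2–Sp3: 9/28 differ, p = 0.321, d = 0.420.
The smallest distance is between Sp2 and Sp3.

Sp2 and Sp3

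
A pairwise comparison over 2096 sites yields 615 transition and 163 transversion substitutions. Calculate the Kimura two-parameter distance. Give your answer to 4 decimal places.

0.5885

P = 615/2096 ≈ 0.293416 and Q = 163/2096 ≈ 0.077767.
Under the Kimura two-parameter model, d = −½ ln(1 − 2P − Q) − ¼ ln(1 − 2Q).
1 − 2P − Q = 0.335401, giving −½ ln(0.335401) = 0.546214.
1 − 2Q = 0.844466, giving −¼ ln(0.844466) = 0.042263.
d = 0.546214 + 0.042263 = 0.588477.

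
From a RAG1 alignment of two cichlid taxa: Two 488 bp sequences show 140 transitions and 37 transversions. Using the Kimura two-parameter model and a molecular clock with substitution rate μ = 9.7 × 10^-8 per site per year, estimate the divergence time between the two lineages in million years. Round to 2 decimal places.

2.91

P = 140/488 ≈ 0.286885 and Q = 37/488 ≈ 0.07582.
Under the Kimura two-parameter model, d = −½ ln(1 − 2P − Q) − ¼ ln(1 − 2Q).
1 − 2P − Q = 0.35041, giving −½ ln(0.35041) = 0.524326.
1 − 2Q = 0.84836, giving −¼ ln(0.84836) = 0.041113.
d = 0.524326 + 0.041113 = 0.565439.
Under a molecular clock d = 2μt, so t = d/(2μ) = 0.565439 / (2 × 9.7 × 10^-8) = 2.91 million years.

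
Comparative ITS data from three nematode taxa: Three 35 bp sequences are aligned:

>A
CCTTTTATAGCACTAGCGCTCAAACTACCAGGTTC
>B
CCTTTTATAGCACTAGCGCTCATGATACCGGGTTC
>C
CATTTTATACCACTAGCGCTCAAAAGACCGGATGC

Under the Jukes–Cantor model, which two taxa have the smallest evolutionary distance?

A–B: 4/35 differ, p = 0.114, d = 0.124.
A–C: 7/35 differ, p = 0.200, d = 0.233.
B–C: 7/35 differ, p = 0.200, d = 0.233.
The smallest distance is between A and B.

A and B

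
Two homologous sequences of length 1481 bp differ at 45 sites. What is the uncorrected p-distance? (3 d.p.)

0.030

p = 45/1481 = 0.030384… ≈ 0.030 (to 3 d.p.).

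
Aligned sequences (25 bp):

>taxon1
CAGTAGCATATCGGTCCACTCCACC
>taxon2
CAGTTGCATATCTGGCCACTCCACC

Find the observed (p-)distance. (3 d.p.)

The sequences differ at 3 of 25 positions (sites 5, 13, 15).
p = 3/25 = 0.120.

0.120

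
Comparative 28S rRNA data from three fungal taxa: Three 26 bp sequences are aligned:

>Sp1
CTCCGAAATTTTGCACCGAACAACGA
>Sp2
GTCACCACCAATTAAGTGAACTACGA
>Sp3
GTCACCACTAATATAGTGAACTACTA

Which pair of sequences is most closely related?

Sp2 and Sp3

Sp1–Sp2: 13/26 differ, p = 0.500, d = 0.824.
Sp1–Sp3: 13/26 differ, p = 0.500, d = 0.824.
Sp2–Sp3: 4/26 differ, p = 0.154, d = 0.172.
The smallest distance is between Sp2 and Sp3.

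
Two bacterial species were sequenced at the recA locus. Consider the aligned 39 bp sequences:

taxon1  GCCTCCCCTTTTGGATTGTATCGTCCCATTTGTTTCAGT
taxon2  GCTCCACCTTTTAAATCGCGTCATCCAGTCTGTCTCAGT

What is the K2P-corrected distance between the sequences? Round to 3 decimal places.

Of 39 sites, 11 differences are transitions and 2 are transversions, so P = 11/39 ≈ 0.282051 and Q = 2/39 ≈ 0.051282.
Under the Kimura two-parameter model, d = −½ ln(1 − 2P − Q) − ¼ ln(1 − 2Q).
1 − 2P − Q = 0.384616, giving −½ ln(0.384616) = 0.477755.
1 − 2Q = 0.897436, giving −¼ ln(0.897436) = 0.027053.
d = 0.477755 + 0.027053 = 0.504808.

0.505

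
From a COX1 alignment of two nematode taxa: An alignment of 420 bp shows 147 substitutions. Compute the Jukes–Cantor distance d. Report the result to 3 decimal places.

0.471

p = 147/420 = 0.35.
d = −(3/4) ln(1 − 4p/3) = −0.75 ln(1 − 0.466667) = −0.75 ln(0.533333)
  = −0.75 × (-0.628609) = 0.471457 substitutions/site.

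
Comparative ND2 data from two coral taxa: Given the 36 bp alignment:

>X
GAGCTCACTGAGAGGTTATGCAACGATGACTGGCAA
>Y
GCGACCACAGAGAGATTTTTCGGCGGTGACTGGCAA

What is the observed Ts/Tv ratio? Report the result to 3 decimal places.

Transitions are A↔G and C↔T; transversions are all other mismatches.
Transitions: 5. Transversions: 5.
R = 5/5 = 1.000.

1.000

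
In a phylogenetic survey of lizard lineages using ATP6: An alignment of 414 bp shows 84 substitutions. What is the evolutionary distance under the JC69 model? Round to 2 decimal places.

p = 84/414 ≈ 0.202899.
d = −(3/4) ln(1 − 4p/3) = −0.75 ln(1 − 0.270532) = −0.75 ln(0.729468)
  = −0.75 × (-0.315440) = 0.236580 substitutions/site.

0.24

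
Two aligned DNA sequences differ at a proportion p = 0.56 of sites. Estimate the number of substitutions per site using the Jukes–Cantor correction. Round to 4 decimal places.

1.0298

d = −(3/4) ln(1 − 4p/3) = −0.75 ln(1 − 0.746667) = −0.75 ln(0.253333)
  = −0.75 × (-1.373050) = 1.029788 substitutions/site.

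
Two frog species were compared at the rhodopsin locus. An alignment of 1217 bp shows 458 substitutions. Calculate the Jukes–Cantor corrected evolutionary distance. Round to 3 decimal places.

0.523

p = 458/1217 ≈ 0.376335.
d = −(3/4) ln(1 − 4p/3) = −0.75 ln(1 − 0.50178) = −0.75 ln(0.49822)
  = −0.75 × (-0.696714) = 0.522536 substitutions/site.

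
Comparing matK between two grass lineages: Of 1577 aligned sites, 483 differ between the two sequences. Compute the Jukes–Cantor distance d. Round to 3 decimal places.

p = 483/1577 ≈ 0.306278.
d = −(3/4) ln(1 − 4p/3) = −0.75 ln(1 − 0.408371) = −0.75 ln(0.591629)
  = −0.75 × (-0.524876) = 0.393657 substitutions/site.

0.394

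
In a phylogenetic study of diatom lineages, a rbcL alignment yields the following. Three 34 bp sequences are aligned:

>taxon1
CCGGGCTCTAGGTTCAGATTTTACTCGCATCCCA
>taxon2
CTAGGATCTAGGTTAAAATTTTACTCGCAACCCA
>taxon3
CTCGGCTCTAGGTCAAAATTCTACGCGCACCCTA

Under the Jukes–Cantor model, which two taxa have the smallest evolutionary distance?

taxon1 and taxon2

taxon1–taxon2: 6/34 differ, p = 0.176, d = 0.201.
taxon1–taxon3: 9/34 differ, p = 0.265, d = 0.326.
taxon2–taxon3: 7/34 differ, p = 0.206, d = 0.241.
The smallest distance is between taxon1 and taxon2.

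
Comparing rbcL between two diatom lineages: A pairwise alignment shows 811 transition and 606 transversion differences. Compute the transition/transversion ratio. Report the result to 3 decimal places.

1.338

R = 811/606 = 1.338283… ≈ 1.338 (to 3 d.p.).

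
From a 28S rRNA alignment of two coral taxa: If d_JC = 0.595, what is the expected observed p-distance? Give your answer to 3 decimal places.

p = (3/4)(1 − e^(−4d/3)) = 0.75 × (1 − e^(-0.793333)) = 0.75 × (1 − 0.452335) = 0.410749.

0.411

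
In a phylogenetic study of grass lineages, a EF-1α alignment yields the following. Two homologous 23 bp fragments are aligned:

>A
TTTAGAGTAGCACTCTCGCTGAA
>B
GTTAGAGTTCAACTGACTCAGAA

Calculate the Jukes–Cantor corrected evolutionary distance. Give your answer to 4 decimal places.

The sequences differ at 8 of 23 sites (1, 9, 10, 11, 15, 16, 18, 20), so p = 8/23 ≈ 0.347826.
d = −(3/4) ln(1 − 4p/3) = −0.75 ln(1 − 0.463768) = −0.75 ln(0.536232)
  = −0.75 × (-0.623188) = 0.467391 substitutions/site.

0.4674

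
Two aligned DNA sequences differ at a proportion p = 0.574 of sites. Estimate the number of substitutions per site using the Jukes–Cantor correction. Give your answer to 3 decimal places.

1.087

d = −(3/4) ln(1 − 4p/3) = −0.75 ln(1 − 0.765333) = −0.75 ln(0.234667)
  = −0.75 × (-1.449588) = 1.087191 substitutions/site.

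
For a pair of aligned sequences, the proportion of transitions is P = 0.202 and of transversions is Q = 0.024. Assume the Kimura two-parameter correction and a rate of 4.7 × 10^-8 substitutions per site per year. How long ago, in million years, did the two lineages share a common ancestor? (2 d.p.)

3.10

Under the Kimura two-parameter model, d = −½ ln(1 − 2P − Q) − ¼ ln(1 − 2Q).
1 − 2P − Q = 0.572, giving −½ ln(0.572) = 0.279308.
1 − 2Q = 0.952, giving −¼ ln(0.952) = 0.012298.
d = 0.279308 + 0.012298 = 0.291606.
Under a molecular clock d = 2μt, so t = d/(2μ) = 0.291606 / (2 × 4.7 × 10^-8) = 3.10 million years.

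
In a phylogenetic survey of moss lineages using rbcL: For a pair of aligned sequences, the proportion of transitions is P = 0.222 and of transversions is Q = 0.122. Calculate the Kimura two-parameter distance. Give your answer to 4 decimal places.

0.4873

Under the Kimura two-parameter model, d = −½ ln(1 − 2P − Q) − ¼ ln(1 − 2Q).
1 − 2P − Q = 0.434, giving −½ ln(0.434) = 0.417355.
1 − 2Q = 0.756, giving −¼ ln(0.756) = 0.069928.
d = 0.417355 + 0.069928 = 0.487283.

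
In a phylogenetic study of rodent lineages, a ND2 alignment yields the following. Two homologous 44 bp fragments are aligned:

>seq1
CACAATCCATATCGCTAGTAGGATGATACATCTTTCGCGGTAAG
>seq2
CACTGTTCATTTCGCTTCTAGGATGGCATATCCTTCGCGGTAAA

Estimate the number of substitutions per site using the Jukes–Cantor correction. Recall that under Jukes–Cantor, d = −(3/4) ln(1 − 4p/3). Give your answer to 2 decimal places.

0.30

The sequences differ at 11 of 44 sites, so p = 11/44 = 0.25.
d = −(3/4) ln(1 − 4p/3) = −0.75 ln(1 − 0.333333) = −0.75 ln(0.666667)
  = −0.75 × (-0.405465) = 0.304099 substitutions/site.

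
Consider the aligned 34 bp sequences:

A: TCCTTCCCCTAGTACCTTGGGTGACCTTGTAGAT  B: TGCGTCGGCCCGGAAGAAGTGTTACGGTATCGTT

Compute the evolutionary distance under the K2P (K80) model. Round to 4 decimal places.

Of 34 sites, 2 differences are transitions and 16 are transversions, so P = 2/34 ≈ 0.058824 and Q = 16/34 ≈ 0.470588.
Under the Kimura two-parameter model, d = −½ ln(1 − 2P − Q) − ¼ ln(1 − 2Q).
1 − 2P − Q = 0.411764, giving −½ ln(0.411764) = 0.443652.
1 − 2Q = 0.058824, giving −¼ ln(0.058824) = 0.708301.
d = 0.443652 + 0.708301 = 1.151953.

1.1520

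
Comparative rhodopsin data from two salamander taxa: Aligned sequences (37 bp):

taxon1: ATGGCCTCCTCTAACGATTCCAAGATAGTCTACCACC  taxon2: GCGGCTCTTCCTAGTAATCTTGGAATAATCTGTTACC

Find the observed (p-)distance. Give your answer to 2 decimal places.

The sequences differ at 20 of 37 positions.
p = 20/37 = 0.540540… ≈ 0.54 (to 2 d.p.).

0.54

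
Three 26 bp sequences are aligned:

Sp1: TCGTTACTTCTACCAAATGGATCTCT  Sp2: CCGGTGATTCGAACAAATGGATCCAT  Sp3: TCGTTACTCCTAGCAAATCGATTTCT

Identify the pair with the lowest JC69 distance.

Sp1–Sp2: 8/26 differ, p = 0.308, d = 0.396.
Sp1–Sp3: 4/26 differ, p = 0.154, d = 0.172.
Sp2–Sp3: 11/26 differ, p = 0.423, d = 0.623.
The smallest distance is between Sp1 and Sp3.

Sp1 and Sp3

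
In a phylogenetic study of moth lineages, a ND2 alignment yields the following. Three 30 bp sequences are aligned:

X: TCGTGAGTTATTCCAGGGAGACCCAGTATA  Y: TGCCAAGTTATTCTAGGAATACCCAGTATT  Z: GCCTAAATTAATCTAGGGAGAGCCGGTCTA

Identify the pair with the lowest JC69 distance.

X and Y

X–Y: 8/30 differ, p = 0.267, d = 0.330.
X–Z: 9/30 differ, p = 0.300, d = 0.383.
Y–Z: 11/30 differ, p = 0.367, d = 0.503.
The smallest distance is between X and Y.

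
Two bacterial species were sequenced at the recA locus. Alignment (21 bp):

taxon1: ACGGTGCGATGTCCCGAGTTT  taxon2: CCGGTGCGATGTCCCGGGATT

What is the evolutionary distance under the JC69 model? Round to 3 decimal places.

The sequences differ at 3 of 21 sites (1, 17, 19), so p = 3/21 ≈ 0.142857.
d = −(3/4) ln(1 − 4p/3) = −0.75 ln(1 − 0.190476) = −0.75 ln(0.809524)
  = −0.75 × (-0.211309) = 0.158482 substitutions/site.

0.158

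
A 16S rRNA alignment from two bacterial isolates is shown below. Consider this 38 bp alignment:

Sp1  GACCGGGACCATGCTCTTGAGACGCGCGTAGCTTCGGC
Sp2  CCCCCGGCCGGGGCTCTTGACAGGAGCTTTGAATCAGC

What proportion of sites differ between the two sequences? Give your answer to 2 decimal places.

0.39

The sequences differ at 15 of 38 positions.
p = 15/38 = 0.394736… ≈ 0.39 (to 2 d.p.).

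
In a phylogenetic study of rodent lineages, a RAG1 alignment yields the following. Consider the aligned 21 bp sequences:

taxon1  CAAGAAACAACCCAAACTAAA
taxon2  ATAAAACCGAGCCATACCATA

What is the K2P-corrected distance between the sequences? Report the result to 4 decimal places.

0.6355

Of 21 sites, 3 differences are transitions and 6 are transversions, so P = 3/21 ≈ 0.142857 and Q = 6/21 ≈ 0.285714.
Under the Kimura two-parameter model, d = −½ ln(1 − 2P − Q) − ¼ ln(1 − 2Q).
1 − 2P − Q = 0.428572, giving −½ ln(0.428572) = 0.423648.
1 − 2Q = 0.428572, giving −¼ ln(0.428572) = 0.211824.
d = 0.423648 + 0.211824 = 0.635472.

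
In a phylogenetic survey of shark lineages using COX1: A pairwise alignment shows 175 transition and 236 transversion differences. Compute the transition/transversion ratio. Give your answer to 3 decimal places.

0.742

R = 175/236 = 0.741525… ≈ 0.742 (to 3 d.p.).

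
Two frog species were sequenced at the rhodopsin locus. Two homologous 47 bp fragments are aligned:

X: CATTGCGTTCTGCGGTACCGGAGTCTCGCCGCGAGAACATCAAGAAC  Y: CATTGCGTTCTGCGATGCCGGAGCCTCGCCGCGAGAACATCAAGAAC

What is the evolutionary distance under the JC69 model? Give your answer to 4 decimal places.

0.0667

The sequences differ at 3 of 47 sites (15, 17, 24), so p = 3/47 ≈ 0.06383.
d = −(3/4) ln(1 − 4p/3) = −0.75 ln(1 − 0.085107) = −0.75 ln(0.914893)
  = −0.75 × (-0.088948) = 0.066711 substitutions/site.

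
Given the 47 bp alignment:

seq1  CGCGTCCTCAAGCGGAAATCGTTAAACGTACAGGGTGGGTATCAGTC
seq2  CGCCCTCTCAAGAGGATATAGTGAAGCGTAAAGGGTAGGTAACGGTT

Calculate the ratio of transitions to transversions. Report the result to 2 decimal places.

0.86

Transitions are A↔G and C↔T; transversions are all other mismatches.
Transitions: 6. Transversions: 7.
R = 6/7 = 0.857142… ≈ 0.86 (to 2 d.p.).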